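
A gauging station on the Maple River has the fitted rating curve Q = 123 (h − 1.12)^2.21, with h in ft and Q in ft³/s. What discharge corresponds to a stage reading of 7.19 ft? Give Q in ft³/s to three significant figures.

6620 ft³/s

Q = 123 × (7.19 − 1.12)^2.21 = 123 × 6.07^2.21 = 6618 ft³/s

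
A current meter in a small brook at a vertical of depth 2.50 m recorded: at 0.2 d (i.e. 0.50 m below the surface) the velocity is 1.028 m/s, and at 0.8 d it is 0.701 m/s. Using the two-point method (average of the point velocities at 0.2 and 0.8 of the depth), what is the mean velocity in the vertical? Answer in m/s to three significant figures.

v̄ = (1.028 + 0.701) / 2 = 0.8645 m/s

0.865 m/s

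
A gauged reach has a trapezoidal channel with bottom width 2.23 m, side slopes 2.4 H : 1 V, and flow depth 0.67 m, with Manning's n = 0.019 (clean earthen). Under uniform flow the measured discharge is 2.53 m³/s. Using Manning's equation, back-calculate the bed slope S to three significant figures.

A = (b + z·y)·y = (2.23 + 2.4×0.67)×0.67 = 2.571 m²
P = b + 2y√(1+z²) = 2.23 + 2×0.67×√(1+2.4²) = 5.714 m
R = A/P = 2.571/5.714 = 0.4500 m
S = (Q·n / (1·A·R^(2/3)))² = (2.53×0.019 / (1×2.571×0.5873))² = 0.001013

0.00101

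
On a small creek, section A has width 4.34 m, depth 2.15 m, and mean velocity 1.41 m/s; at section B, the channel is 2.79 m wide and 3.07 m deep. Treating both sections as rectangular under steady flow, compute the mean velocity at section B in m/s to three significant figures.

1.54 m/s

Q = A₁V₁ = (4.34×2.15) × 1.41 = 13.16 m³/s
A₂ = 2.79 × 3.07 = 8.565 m²
V₂ = Q/A₂ = 13.16/8.565 = 1.536 m/s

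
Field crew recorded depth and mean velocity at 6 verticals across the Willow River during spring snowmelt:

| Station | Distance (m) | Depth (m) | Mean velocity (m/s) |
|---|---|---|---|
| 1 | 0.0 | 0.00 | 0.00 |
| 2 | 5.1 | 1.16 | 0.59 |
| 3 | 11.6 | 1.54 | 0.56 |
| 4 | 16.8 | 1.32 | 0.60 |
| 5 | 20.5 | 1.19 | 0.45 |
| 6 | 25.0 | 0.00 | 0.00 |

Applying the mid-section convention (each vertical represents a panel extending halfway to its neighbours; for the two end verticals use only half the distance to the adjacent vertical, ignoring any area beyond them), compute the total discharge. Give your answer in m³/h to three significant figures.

53000 m³/h

w_2 = (11.6 − 0.0)/2 = 5.8 m; q_2 = 0.59 × 1.16 × 5.8 = 3.970 m³/s
w_3 = (16.8 − 5.1)/2 = 5.85 m; q_3 = 0.56 × 1.54 × 5.85 = 5.045 m³/s
w_4 = (20.5 − 11.6)/2 = 4.45 m; q_4 = 0.60 × 1.32 × 4.45 = 3.524 m³/s
w_5 = (25.0 − 16.8)/2 = 4.1 m; q_5 = 0.45 × 1.19 × 4.1 = 2.196 m³/s
Stations 1, 6 contribute zero (depth or velocity is 0).
Q = Σ qᵢ = 14.73 m³/s
= 14.73 × 3600 = 53040 m³/h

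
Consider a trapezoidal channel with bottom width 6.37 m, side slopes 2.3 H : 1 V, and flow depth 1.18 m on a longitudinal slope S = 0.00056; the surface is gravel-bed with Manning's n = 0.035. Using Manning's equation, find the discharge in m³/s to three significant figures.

6.62 m³/s

A = (b + z·y)·y = (6.37 + 2.3×1.18)×1.18 = 10.72 m²
P = b + 2y√(1+z²) = 6.37 + 2×1.18×√(1+2.3²) = 12.29 m
R = A/P = 10.72/12.29 = 0.8723 m
Q = (1/n)·A·R^(2/3)·S^(1/2) = (1/0.035) × 10.72 × 0.8723^(2/3) × 0.00056^(1/2) = 6.616 m³/s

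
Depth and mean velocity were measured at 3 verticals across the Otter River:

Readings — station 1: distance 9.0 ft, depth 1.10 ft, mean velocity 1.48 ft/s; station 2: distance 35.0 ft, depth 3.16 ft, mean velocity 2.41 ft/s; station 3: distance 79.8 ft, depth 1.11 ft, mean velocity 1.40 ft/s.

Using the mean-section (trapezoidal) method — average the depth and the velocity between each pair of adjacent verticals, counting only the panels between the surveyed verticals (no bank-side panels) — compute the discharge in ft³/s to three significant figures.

290 ft³/s

Panel 1-2: Δb = 26 ft, d̄ = (1.10+3.16)/2 = 2.13, v̄ = (1.48+2.41)/2 = 1.945 → q = 26×2.13×1.945 = 107.7 ft³/s
Panel 2-3: Δb = 44.8 ft, d̄ = (3.16+1.11)/2 = 2.135, v̄ = (2.41+1.40)/2 = 1.905 → q = 44.8×2.135×1.905 = 182.2 ft³/s
Q = Σ q = 289.9 ft³/s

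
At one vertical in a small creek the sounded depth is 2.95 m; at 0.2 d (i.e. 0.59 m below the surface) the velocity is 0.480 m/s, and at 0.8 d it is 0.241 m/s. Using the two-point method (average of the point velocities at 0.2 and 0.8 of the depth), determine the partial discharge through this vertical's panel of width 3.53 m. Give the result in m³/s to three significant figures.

v̄ = (0.480 + 0.241) / 2 = 0.3605 m/s
q = v̄ × d × w = 0.3605 × 2.95 × 3.53 = 3.754 m³/s

3.75 m³/s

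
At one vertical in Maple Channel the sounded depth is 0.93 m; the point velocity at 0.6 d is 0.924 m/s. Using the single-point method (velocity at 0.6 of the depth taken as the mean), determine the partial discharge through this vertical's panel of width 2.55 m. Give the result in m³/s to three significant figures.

2.19 m³/s

v̄ = v₀.₆ = 0.924 m/s
q = v̄ × d × w = 0.9240 × 0.93 × 2.55 = 2.191 m³/s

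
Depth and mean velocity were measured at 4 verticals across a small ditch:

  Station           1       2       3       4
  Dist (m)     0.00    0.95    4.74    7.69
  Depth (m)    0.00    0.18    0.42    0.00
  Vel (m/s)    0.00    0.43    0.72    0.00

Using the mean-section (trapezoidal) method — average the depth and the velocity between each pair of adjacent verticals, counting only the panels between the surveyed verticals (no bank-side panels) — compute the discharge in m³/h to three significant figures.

Panel 1-2: Δb = 0.95 m, d̄ = (0.00+0.18)/2 = 0.09, v̄ = (0.00+0.43)/2 = 0.215 → q = 0.95×0.09×0.215 = 0.01838 m³/s
Panel 2-3: Δb = 3.79 m, d̄ = (0.18+0.42)/2 = 0.3, v̄ = (0.43+0.72)/2 = 0.575 → q = 3.79×0.3×0.575 = 0.6538 m³/s
Panel 3-4: Δb = 2.95 m, d̄ = (0.42+0.00)/2 = 0.21, v̄ = (0.72+0.00)/2 = 0.36 → q = 2.95×0.21×0.36 = 0.2230 m³/s
Q = Σ q = 0.8952 m³/s
= 0.8952 × 3600 = 3223 m³/h

3220 m³/h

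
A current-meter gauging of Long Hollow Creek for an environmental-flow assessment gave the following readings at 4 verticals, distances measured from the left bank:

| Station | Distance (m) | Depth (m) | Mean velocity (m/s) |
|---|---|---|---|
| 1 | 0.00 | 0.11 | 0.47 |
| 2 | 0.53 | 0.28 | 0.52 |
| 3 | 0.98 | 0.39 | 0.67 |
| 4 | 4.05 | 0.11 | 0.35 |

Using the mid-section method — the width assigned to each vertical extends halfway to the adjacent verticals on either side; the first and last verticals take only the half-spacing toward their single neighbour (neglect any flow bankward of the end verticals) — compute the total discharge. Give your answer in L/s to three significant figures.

w_1 = (0.53 − 0.00)/2 = 0.265 m; q_1 = 0.47 × 0.11 × 0.265 = 0.01370 m³/s
w_2 = (0.98 − 0.00)/2 = 0.49 m; q_2 = 0.52 × 0.28 × 0.49 = 0.07134 m³/s
w_3 = (4.05 − 0.53)/2 = 1.76 m; q_3 = 0.67 × 0.39 × 1.76 = 0.4599 m³/s
w_4 = (4.05 − 0.98)/2 = 1.535 m; q_4 = 0.35 × 0.11 × 1.535 = 0.05910 m³/s
Q = Σ qᵢ = 0.6040 m³/s
= 0.6040 × 1000 = 604.0 L/s

604 L/s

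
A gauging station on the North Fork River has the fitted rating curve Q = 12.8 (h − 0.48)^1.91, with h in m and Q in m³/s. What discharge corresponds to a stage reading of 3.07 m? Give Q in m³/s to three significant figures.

Q = 12.8 × (3.07 − 0.48)^1.91 = 12.8 × 2.59^1.91 = 78.82 m³/s

78.8 m³/s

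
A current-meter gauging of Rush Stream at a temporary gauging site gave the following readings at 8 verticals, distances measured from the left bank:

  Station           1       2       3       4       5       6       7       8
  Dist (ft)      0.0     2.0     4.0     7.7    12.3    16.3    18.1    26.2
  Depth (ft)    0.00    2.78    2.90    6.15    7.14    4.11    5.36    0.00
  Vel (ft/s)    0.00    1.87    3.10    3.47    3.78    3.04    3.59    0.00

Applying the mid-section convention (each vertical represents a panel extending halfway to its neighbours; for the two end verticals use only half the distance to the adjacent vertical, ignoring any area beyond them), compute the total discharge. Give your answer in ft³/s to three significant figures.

372 ft³/s

w_2 = (4.0 − 0.0)/2 = 2 ft; q_2 = 1.87 × 2.78 × 2 = 10.40 ft³/s
w_3 = (7.7 − 2.0)/2 = 2.85 ft; q_3 = 3.10 × 2.90 × 2.85 = 25.62 ft³/s
w_4 = (12.3 − 4.0)/2 = 4.15 ft; q_4 = 3.47 × 6.15 × 4.15 = 88.56 ft³/s
w_5 = (16.3 − 7.7)/2 = 4.3 ft; q_5 = 3.78 × 7.14 × 4.3 = 116.1 ft³/s
w_6 = (18.1 − 12.3)/2 = 2.9 ft; q_6 = 3.04 × 4.11 × 2.9 = 36.23 ft³/s
w_7 = (26.2 − 16.3)/2 = 4.95 ft; q_7 = 3.59 × 5.36 × 4.95 = 95.25 ft³/s
Stations 1, 8 contribute zero (depth or velocity is 0).
Q = Σ qᵢ = 372.1 ft³/s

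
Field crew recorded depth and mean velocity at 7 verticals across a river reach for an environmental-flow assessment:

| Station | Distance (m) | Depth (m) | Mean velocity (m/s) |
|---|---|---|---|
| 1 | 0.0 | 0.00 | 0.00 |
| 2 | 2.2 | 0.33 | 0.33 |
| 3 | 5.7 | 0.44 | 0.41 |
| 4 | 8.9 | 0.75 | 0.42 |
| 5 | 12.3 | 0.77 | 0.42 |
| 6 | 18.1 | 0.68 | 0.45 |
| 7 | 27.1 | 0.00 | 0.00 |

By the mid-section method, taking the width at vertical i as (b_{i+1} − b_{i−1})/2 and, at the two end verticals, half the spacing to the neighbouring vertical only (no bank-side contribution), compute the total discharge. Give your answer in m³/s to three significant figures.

w_2 = (5.7 − 0.0)/2 = 2.85 m; q_2 = 0.33 × 0.33 × 2.85 = 0.3104 m³/s
w_3 = (8.9 − 2.2)/2 = 3.35 m; q_3 = 0.41 × 0.44 × 3.35 = 0.6043 m³/s
w_4 = (12.3 − 5.7)/2 = 3.3 m; q_4 = 0.42 × 0.75 × 3.3 = 1.040 m³/s
w_5 = (18.1 − 8.9)/2 = 4.6 m; q_5 = 0.42 × 0.77 × 4.6 = 1.488 m³/s
w_6 = (27.1 − 12.3)/2 = 7.4 m; q_6 = 0.45 × 0.68 × 7.4 = 2.264 m³/s
Stations 1, 7 contribute zero (depth or velocity is 0).
Q = Σ qᵢ = 5.706 m³/s

5.71 m³/s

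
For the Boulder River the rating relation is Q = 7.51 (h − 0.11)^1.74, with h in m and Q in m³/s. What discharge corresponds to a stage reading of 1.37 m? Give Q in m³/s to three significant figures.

11.2 m³/s

Q = 7.51 × (1.37 − 0.11)^1.74 = 7.51 × 1.26^1.74 = 11.23 m³/s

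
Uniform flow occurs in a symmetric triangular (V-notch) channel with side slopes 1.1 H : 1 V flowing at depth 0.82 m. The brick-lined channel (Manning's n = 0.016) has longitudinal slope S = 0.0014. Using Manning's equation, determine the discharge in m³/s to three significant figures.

A = z·y² = 1.1×0.82² = 0.7396 m²
P = 2y√(1+z²) = 2×0.82×√(1+1.1²) = 2.438 m
R = A/P = 0.7396/2.438 = 0.3034 m
Q = (1/n)·A·R^(2/3)·S^(1/2) = (1/0.016) × 0.7396 × 0.3034^(2/3) × 0.0014^(1/2) = 0.7809 m³/s

0.781 m³/s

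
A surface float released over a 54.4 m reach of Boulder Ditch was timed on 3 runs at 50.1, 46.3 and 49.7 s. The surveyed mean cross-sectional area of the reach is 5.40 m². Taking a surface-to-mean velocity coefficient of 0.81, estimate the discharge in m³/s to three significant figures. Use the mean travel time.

t̄ = (50.1 + 46.3 + 49.7) / 3 = 48.7 s
v_surface = L / t̄ = 54.4 / 48.7 = 1.117 m/s
v_mean = 0.81 × 1.117 = 0.9048 m/s
Q = A × v_mean = 5.40 × 0.9048 = 4.886 m³/s

4.89 m³/s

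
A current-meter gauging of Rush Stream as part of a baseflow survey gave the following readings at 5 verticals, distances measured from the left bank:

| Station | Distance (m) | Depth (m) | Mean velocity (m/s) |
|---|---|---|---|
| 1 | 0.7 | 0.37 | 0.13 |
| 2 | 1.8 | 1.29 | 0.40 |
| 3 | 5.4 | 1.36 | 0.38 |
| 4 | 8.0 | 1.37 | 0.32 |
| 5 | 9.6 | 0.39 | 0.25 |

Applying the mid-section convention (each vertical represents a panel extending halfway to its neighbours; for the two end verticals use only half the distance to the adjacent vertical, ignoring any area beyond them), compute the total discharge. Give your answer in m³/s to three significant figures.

3.84 m³/s

w_1 = (1.8 − 0.7)/2 = 0.55 m; q_1 = 0.13 × 0.37 × 0.55 = 0.02646 m³/s
w_2 = (5.4 − 0.7)/2 = 2.35 m; q_2 = 0.40 × 1.29 × 2.35 = 1.213 m³/s
w_3 = (8.0 − 1.8)/2 = 3.1 m; q_3 = 0.38 × 1.36 × 3.1 = 1.602 m³/s
w_4 = (9.6 − 5.4)/2 = 2.1 m; q_4 = 0.32 × 1.37 × 2.1 = 0.9206 m³/s
w_5 = (9.6 − 8.0)/2 = 0.8 m; q_5 = 0.25 × 0.39 × 0.8 = 0.07800 m³/s
Q = Σ qᵢ = 3.840 m³/s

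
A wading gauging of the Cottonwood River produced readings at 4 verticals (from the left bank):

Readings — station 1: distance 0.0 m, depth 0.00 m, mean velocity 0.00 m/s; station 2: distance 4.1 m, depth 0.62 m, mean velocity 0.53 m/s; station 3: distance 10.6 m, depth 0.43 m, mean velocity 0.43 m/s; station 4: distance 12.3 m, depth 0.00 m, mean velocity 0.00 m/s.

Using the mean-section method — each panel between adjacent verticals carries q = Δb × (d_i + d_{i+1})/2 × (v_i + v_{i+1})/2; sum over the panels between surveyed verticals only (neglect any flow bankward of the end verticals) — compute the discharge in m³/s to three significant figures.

Panel 1-2: Δb = 4.1 m, d̄ = (0.00+0.62)/2 = 0.31, v̄ = (0.00+0.53)/2 = 0.265 → q = 4.1×0.31×0.265 = 0.3368 m³/s
Panel 2-3: Δb = 6.5 m, d̄ = (0.62+0.43)/2 = 0.525, v̄ = (0.53+0.43)/2 = 0.48 → q = 6.5×0.525×0.48 = 1.638 m³/s
Panel 3-4: Δb = 1.7 m, d̄ = (0.43+0.00)/2 = 0.215, v̄ = (0.43+0.00)/2 = 0.215 → q = 1.7×0.215×0.215 = 0.07858 m³/s
Q = Σ q = 2.053 m³/s

2.05 m³/s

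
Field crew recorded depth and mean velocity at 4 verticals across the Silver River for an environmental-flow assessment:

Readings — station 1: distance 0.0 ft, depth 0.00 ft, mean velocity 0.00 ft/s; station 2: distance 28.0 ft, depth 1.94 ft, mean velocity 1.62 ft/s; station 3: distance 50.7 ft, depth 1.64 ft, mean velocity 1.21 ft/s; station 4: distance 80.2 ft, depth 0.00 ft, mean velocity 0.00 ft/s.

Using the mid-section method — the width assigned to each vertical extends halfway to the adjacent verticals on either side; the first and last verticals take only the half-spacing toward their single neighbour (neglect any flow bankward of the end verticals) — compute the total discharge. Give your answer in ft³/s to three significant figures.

131 ft³/s

w_2 = (50.7 − 0.0)/2 = 25.35 ft; q_2 = 1.62 × 1.94 × 25.35 = 79.67 ft³/s
w_3 = (80.2 − 28.0)/2 = 26.1 ft; q_3 = 1.21 × 1.64 × 26.1 = 51.79 ft³/s
Stations 1, 4 contribute zero (depth or velocity is 0).
Q = Σ qᵢ = 131.5 ft³/s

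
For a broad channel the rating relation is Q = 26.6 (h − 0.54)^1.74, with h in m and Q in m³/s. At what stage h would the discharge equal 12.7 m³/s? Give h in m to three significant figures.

h − h₀ = (Q/C)^(1/b) = (12.7/26.6)^(1/1.74) = 0.6538 m
h = 0.54 + 0.6538 = 1.194 m

1.19 m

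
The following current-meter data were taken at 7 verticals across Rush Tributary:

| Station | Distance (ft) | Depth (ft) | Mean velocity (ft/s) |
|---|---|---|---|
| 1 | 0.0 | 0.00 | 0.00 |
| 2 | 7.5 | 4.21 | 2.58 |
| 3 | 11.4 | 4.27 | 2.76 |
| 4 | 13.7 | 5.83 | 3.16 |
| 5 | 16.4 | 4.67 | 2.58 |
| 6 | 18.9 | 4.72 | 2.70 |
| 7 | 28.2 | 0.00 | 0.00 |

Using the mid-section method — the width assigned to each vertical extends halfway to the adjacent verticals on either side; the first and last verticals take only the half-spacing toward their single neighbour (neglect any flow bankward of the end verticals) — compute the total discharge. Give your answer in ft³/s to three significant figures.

w_2 = (11.4 − 0.0)/2 = 5.7 ft; q_2 = 2.58 × 4.21 × 5.7 = 61.91 ft³/s
w_3 = (13.7 − 7.5)/2 = 3.1 ft; q_3 = 2.76 × 4.27 × 3.1 = 36.53 ft³/s
w_4 = (16.4 − 11.4)/2 = 2.5 ft; q_4 = 3.16 × 5.83 × 2.5 = 46.06 ft³/s
w_5 = (18.9 − 13.7)/2 = 2.6 ft; q_5 = 2.58 × 4.67 × 2.6 = 31.33 ft³/s
w_6 = (28.2 − 16.4)/2 = 5.9 ft; q_6 = 2.70 × 4.72 × 5.9 = 75.19 ft³/s
Stations 1, 7 contribute zero (depth or velocity is 0).
Q = Σ qᵢ = 251.0 ft³/s

251 ft³/s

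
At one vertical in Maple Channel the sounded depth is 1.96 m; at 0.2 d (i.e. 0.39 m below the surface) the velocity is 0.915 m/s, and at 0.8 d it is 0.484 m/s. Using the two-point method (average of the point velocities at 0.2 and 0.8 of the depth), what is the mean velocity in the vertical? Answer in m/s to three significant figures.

v̄ = (0.915 + 0.484) / 2 = 0.6995 m/s

0.700 m/s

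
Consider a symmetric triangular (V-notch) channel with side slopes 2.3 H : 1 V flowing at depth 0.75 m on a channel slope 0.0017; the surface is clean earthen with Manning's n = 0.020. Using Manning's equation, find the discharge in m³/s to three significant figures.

A = z·y² = 2.3×0.75² = 1.294 m²
P = 2y√(1+z²) = 2×0.75×√(1+2.3²) = 3.762 m
R = A/P = 1.294/3.762 = 0.3439 m
Q = (1/n)·A·R^(2/3)·S^(1/2) = (1/0.020) × 1.294 × 0.3439^(2/3) × 0.0017^(1/2) = 1.309 m³/s

1.31 m³/s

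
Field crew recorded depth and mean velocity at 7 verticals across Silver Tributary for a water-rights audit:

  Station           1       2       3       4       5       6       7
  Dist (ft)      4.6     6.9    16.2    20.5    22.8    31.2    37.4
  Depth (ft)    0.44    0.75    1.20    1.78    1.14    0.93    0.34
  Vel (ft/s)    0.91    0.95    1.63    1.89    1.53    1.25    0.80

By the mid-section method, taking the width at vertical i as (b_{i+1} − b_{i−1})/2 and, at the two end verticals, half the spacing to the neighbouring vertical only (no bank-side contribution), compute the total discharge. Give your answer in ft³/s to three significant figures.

47.7 ft³/s

w_1 = (6.9 − 4.6)/2 = 1.15 ft; q_1 = 0.91 × 0.44 × 1.15 = 0.4605 ft³/s
w_2 = (16.2 − 4.6)/2 = 5.8 ft; q_2 = 0.95 × 0.75 × 5.8 = 4.133 ft³/s
w_3 = (20.5 − 6.9)/2 = 6.8 ft; q_3 = 1.63 × 1.20 × 6.8 = 13.30 ft³/s
w_4 = (22.8 − 16.2)/2 = 3.3 ft; q_4 = 1.89 × 1.78 × 3.3 = 11.10 ft³/s
w_5 = (31.2 − 20.5)/2 = 5.35 ft; q_5 = 1.53 × 1.14 × 5.35 = 9.331 ft³/s
w_6 = (37.4 − 22.8)/2 = 7.3 ft; q_6 = 1.25 × 0.93 × 7.3 = 8.486 ft³/s
w_7 = (37.4 − 31.2)/2 = 3.1 ft; q_7 = 0.80 × 0.34 × 3.1 = 0.8432 ft³/s
Q = Σ qᵢ = 47.66 ft³/s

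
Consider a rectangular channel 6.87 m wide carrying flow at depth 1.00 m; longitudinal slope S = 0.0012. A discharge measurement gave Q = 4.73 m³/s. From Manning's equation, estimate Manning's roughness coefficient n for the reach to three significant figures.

0.0424

A = b·y = 6.87 × 1.00 = 6.870 m²
P = b + 2y = 6.87 + 2×1.00 = 8.870 m
R = A/P = 6.870/8.870 = 0.7745 m
n = (1/Q)·A·R^(2/3)·S^(1/2) = (1/4.73) × 6.870 × 0.8434 × 0.03464 = 0.04243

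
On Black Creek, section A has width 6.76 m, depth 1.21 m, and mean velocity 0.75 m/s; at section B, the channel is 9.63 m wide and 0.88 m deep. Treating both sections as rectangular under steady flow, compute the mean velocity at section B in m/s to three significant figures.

Q = A₁V₁ = (6.76×1.21) × 0.75 = 6.135 m³/s
A₂ = 9.63 × 0.88 = 8.474 m²
V₂ = Q/A₂ = 6.135/8.474 = 0.7239 m/s

0.724 m/s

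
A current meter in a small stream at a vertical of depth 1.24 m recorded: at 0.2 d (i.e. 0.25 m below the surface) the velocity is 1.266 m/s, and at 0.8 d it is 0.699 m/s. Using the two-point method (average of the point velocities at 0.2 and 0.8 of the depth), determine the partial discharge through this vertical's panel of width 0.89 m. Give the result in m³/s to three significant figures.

1.08 m³/s

v̄ = (1.266 + 0.699) / 2 = 0.9825 m/s
q = v̄ × d × w = 0.9825 × 1.24 × 0.89 = 1.084 m³/s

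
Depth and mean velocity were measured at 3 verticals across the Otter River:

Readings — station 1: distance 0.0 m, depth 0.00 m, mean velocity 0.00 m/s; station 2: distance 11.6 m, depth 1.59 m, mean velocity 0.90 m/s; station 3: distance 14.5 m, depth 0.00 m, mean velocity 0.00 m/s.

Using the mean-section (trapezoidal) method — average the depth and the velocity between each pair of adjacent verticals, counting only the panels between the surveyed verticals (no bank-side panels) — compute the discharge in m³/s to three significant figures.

Panel 1-2: Δb = 11.6 m, d̄ = (0.00+1.59)/2 = 0.795, v̄ = (0.00+0.90)/2 = 0.45 → q = 11.6×0.795×0.45 = 4.150 m³/s
Panel 2-3: Δb = 2.9 m, d̄ = (1.59+0.00)/2 = 0.795, v̄ = (0.90+0.00)/2 = 0.45 → q = 2.9×0.795×0.45 = 1.037 m³/s
Q = Σ q = 5.187 m³/s

5.19 m³/s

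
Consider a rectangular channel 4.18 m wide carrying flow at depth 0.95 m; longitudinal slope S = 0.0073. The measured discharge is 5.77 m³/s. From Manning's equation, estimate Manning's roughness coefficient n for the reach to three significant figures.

A = b·y = 4.18 × 0.95 = 3.971 m²
P = b + 2y = 4.18 + 2×0.95 = 6.080 m
R = A/P = 3.971/6.080 = 0.6531 m
n = (1/Q)·A·R^(2/3)·S^(1/2) = (1/5.77) × 3.971 × 0.7528 × 0.08544 = 0.04426

0.0443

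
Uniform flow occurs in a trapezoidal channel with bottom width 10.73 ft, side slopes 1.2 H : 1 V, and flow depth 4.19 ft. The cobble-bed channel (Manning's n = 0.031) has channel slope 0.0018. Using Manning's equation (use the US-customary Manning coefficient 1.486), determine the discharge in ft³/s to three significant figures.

265 ft³/s

A = (b + z·y)·y = (10.73 + 1.2×4.19)×4.19 = 66.03 ft²
P = b + 2y√(1+z²) = 10.73 + 2×4.19×√(1+1.2²) = 23.82 ft
R = A/P = 66.03/23.82 = 2.772 ft
Q = (1.486/n)·A·R^(2/3)·S^(1/2) = (1.486/0.031) × 66.03 × 2.772^(2/3) × 0.0018^(1/2) = 265.0 ft³/s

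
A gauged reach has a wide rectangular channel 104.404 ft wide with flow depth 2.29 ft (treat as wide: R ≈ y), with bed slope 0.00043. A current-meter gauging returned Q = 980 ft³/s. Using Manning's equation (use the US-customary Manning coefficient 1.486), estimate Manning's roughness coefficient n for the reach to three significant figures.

0.0131

A = b·y = 104.404 × 2.29 = 239.1 ft²
Wide channel: R ≈ y = 2.29 ft
n = (1.486/Q)·A·R^(2/3)·S^(1/2) = (1.486/980) × 239.1 × 1.737 × 0.02074 = 0.01306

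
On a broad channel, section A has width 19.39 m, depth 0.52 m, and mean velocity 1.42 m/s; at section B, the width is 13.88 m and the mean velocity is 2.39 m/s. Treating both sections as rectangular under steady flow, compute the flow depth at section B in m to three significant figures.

0.432 m

Q = A₁V₁ = (19.39×0.52) × 1.42 = 14.32 m³/s
d₂ = Q/(b₂ V₂) = 14.32/(13.88×2.39) = 0.4316 m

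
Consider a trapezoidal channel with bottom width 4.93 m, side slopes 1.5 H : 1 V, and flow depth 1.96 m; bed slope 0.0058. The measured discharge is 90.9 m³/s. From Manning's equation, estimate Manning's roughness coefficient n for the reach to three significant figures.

A = (b + z·y)·y = (4.93 + 1.5×1.96)×1.96 = 15.43 m²
P = b + 2y√(1+z²) = 4.93 + 2×1.96×√(1+1.5²) = 12.00 m
R = A/P = 15.43/12.00 = 1.286 m
n = (1/Q)·A·R^(2/3)·S^(1/2) = (1/90.9) × 15.43 × 1.182 × 0.07616 = 0.01528

0.0153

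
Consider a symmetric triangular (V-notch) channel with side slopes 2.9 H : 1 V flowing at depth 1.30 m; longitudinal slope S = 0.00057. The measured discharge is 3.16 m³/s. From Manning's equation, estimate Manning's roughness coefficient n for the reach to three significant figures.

A = z·y² = 2.9×1.30² = 4.901 m²
P = 2y√(1+z²) = 2×1.30×√(1+2.9²) = 7.976 m
R = A/P = 4.901/7.976 = 0.6145 m
n = (1/Q)·A·R^(2/3)·S^(1/2) = (1/3.16) × 4.901 × 0.7228 × 0.02387 = 0.02676

0.0268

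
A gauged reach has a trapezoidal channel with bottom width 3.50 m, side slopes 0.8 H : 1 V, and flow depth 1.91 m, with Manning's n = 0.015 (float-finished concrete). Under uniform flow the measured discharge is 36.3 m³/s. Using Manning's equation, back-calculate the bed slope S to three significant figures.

A = (b + z·y)·y = (3.50 + 0.8×1.91)×1.91 = 9.603 m²
P = b + 2y√(1+z²) = 3.50 + 2×1.91×√(1+0.8²) = 8.392 m
R = A/P = 9.603/8.392 = 1.144 m
S = (Q·n / (1·A·R^(2/3)))² = (36.3×0.015 / (1×9.603×1.094))² = 0.002686

0.00269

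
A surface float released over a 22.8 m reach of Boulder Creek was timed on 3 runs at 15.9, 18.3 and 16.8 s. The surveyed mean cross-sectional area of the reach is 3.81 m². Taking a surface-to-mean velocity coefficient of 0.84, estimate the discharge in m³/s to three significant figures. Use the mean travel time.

4.29 m³/s

t̄ = (15.9 + 18.3 + 16.8) / 3 = 17 s
v_surface = L / t̄ = 22.8 / 17 = 1.341 m/s
v_mean = 0.84 × 1.341 = 1.127 m/s
Q = A × v_mean = 3.81 × 1.127 = 4.292 m³/s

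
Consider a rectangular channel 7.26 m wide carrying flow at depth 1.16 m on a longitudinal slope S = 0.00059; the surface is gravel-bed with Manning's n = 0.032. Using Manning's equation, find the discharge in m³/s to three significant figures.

5.87 m³/s

A = b·y = 7.26 × 1.16 = 8.422 m²
P = b + 2y = 7.26 + 2×1.16 = 9.580 m
R = A/P = 8.422/9.580 = 0.8791 m
Q = (1/n)·A·R^(2/3)·S^(1/2) = (1/0.032) × 8.422 × 0.8791^(2/3) × 0.00059^(1/2) = 5.866 m³/s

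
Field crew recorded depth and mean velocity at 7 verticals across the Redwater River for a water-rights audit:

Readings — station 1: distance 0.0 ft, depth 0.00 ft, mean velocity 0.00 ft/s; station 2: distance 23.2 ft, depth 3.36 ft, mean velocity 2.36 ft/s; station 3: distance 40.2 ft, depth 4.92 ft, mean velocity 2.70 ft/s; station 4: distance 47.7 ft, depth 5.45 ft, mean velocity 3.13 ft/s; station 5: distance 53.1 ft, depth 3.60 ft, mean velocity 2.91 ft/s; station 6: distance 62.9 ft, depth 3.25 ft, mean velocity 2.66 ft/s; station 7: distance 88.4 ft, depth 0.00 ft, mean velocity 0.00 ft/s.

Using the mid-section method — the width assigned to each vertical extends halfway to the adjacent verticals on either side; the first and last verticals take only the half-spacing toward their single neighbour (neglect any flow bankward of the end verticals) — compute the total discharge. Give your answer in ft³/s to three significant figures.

w_2 = (40.2 − 0.0)/2 = 20.1 ft; q_2 = 2.36 × 3.36 × 20.1 = 159.4 ft³/s
w_3 = (47.7 − 23.2)/2 = 12.25 ft; q_3 = 2.70 × 4.92 × 12.25 = 162.7 ft³/s
w_4 = (53.1 − 40.2)/2 = 6.45 ft; q_4 = 3.13 × 5.45 × 6.45 = 110.0 ft³/s
w_5 = (62.9 − 47.7)/2 = 7.6 ft; q_5 = 2.91 × 3.60 × 7.6 = 79.62 ft³/s
w_6 = (88.4 − 53.1)/2 = 17.65 ft; q_6 = 2.66 × 3.25 × 17.65 = 152.6 ft³/s
Stations 1, 7 contribute zero (depth or velocity is 0).
Q = Σ qᵢ = 664.3 ft³/s

664 ft³/s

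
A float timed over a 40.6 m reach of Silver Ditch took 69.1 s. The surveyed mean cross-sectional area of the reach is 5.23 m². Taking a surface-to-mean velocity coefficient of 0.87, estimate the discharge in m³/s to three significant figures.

2.67 m³/s

v_surface = L / t̄ = 40.6 / 69.1 = 0.5876 m/s
v_mean = 0.87 × 0.5876 = 0.5112 m/s
Q = A × v_mean = 5.23 × 0.5112 = 2.673 m³/s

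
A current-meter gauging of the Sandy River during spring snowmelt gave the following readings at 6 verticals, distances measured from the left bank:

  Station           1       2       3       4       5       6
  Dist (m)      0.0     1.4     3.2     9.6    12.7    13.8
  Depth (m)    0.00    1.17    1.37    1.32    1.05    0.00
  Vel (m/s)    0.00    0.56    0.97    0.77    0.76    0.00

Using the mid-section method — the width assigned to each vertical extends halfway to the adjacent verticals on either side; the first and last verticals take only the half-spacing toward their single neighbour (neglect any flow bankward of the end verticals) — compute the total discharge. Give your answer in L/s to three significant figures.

13000 L/s

w_2 = (3.2 − 0.0)/2 = 1.6 m; q_2 = 0.56 × 1.17 × 1.6 = 1.048 m³/s
w_3 = (9.6 − 1.4)/2 = 4.1 m; q_3 = 0.97 × 1.37 × 4.1 = 5.448 m³/s
w_4 = (12.7 − 3.2)/2 = 4.75 m; q_4 = 0.77 × 1.32 × 4.75 = 4.828 m³/s
w_5 = (13.8 − 9.6)/2 = 2.1 m; q_5 = 0.76 × 1.05 × 2.1 = 1.676 m³/s
Stations 1, 6 contribute zero (depth or velocity is 0).
Q = Σ qᵢ = 13.00 m³/s
= 13.00 × 1000 = 13000 L/s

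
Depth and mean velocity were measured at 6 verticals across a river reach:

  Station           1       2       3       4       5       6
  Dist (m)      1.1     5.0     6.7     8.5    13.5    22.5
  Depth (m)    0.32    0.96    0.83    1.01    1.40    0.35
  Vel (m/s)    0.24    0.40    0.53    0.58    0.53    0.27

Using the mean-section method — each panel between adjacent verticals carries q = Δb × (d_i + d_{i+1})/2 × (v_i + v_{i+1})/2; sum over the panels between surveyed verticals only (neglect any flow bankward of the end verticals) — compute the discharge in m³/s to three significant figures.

Panel 1-2: Δb = 3.9 m, d̄ = (0.32+0.96)/2 = 0.64, v̄ = (0.24+0.40)/2 = 0.32 → q = 3.9×0.64×0.32 = 0.7987 m³/s
Panel 2-3: Δb = 1.7 m, d̄ = (0.96+0.83)/2 = 0.895, v̄ = (0.40+0.53)/2 = 0.465 → q = 1.7×0.895×0.465 = 0.7075 m³/s
Panel 3-4: Δb = 1.8 m, d̄ = (0.83+1.01)/2 = 0.92, v̄ = (0.53+0.58)/2 = 0.555 → q = 1.8×0.92×0.555 = 0.9191 m³/s
Panel 4-5: Δb = 5 m, d̄ = (1.01+1.40)/2 = 1.205, v̄ = (0.58+0.53)/2 = 0.555 → q = 5×1.205×0.555 = 3.344 m³/s
Panel 5-6: Δb = 9 m, d̄ = (1.40+0.35)/2 = 0.875, v̄ = (0.53+0.27)/2 = 0.4 → q = 9×0.875×0.4 = 3.150 m³/s
Q = Σ q = 8.919 m³/s

8.92 m³/s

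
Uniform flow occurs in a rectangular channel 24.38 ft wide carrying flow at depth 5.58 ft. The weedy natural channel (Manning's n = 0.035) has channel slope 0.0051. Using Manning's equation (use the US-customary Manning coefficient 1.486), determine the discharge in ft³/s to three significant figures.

A = b·y = 24.38 × 5.58 = 136.0 ft²
P = b + 2y = 24.38 + 2×5.58 = 35.54 ft
R = A/P = 136.0/35.54 = 3.828 ft
Q = (1.486/n)·A·R^(2/3)·S^(1/2) = (1.486/0.035) × 136.0 × 3.828^(2/3) × 0.0051^(1/2) = 1009 ft³/s

1010 ft³/s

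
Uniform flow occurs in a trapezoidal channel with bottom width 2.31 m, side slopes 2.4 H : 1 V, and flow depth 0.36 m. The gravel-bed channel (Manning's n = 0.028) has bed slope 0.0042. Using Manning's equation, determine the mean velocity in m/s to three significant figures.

A = (b + z·y)·y = (2.31 + 2.4×0.36)×0.36 = 1.143 m²
P = b + 2y√(1+z²) = 2.31 + 2×0.36×√(1+2.4²) = 4.182 m
R = A/P = 1.143/4.182 = 0.2732 m
Q = (1/n)·A·R^(2/3)·S^(1/2) = (1/0.028) × 1.143 × 0.2732^(2/3) × 0.0042^(1/2) = 1.114 m³/s
V = Q/A = 1.114/1.143 = 0.9746 m/s

0.975 m/s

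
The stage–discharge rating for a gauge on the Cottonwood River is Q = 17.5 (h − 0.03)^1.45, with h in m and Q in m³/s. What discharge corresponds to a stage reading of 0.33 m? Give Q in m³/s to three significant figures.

Q = 17.5 × (0.33 − 0.03)^1.45 = 17.5 × 0.3^1.45 = 3.054 m³/s

3.05 m³/s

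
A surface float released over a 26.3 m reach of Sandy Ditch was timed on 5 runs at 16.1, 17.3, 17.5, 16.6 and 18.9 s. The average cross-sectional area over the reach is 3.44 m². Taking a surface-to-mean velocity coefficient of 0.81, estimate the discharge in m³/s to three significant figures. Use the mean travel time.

4.24 m³/s

t̄ = (16.1 + 17.3 + 17.5 + 16.6 + 18.9) / 5 = 17.28 s
v_surface = L / t̄ = 26.3 / 17.28 = 1.522 m/s
v_mean = 0.81 × 1.522 = 1.233 m/s
Q = A × v_mean = 3.44 × 1.233 = 4.241 m³/s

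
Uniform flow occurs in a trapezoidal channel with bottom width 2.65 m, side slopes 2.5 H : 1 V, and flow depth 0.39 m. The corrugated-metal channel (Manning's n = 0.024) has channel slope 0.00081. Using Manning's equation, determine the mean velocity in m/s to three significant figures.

A = (b + z·y)·y = (2.65 + 2.5×0.39)×0.39 = 1.414 m²
P = b + 2y√(1+z²) = 2.65 + 2×0.39×√(1+2.5²) = 4.750 m
R = A/P = 1.414/4.750 = 0.2976 m
Q = (1/n)·A·R^(2/3)·S^(1/2) = (1/0.024) × 1.414 × 0.2976^(2/3) × 0.00081^(1/2) = 0.7473 m³/s
V = Q/A = 0.7473/1.414 = 0.5286 m/s

0.529 m/s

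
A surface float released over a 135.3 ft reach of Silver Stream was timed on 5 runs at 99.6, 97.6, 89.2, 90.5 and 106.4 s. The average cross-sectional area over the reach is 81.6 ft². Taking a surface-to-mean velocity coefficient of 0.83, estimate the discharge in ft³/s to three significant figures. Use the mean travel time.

94.8 ft³/s

t̄ = (99.6 + 97.6 + 89.2 + 90.5 + 106.4) / 5 = 96.66 s
v_surface = L / t̄ = 135.3 / 96.66 = 1.400 ft/s
v_mean = 0.83 × 1.400 = 1.162 ft/s
Q = A × v_mean = 81.6 × 1.162 = 94.80 ft³/s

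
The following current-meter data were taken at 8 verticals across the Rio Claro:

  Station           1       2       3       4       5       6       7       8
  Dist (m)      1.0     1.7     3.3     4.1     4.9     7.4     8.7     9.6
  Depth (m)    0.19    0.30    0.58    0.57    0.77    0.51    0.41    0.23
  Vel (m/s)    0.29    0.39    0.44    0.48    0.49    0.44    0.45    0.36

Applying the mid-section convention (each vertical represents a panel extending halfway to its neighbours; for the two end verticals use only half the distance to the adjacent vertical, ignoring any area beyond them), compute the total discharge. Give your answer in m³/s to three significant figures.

w_1 = (1.7 − 1.0)/2 = 0.35 m; q_1 = 0.29 × 0.19 × 0.35 = 0.01929 m³/s
w_2 = (3.3 − 1.0)/2 = 1.15 m; q_2 = 0.39 × 0.30 × 1.15 = 0.1346 m³/s
w_3 = (4.1 − 1.7)/2 = 1.2 m; q_3 = 0.44 × 0.58 × 1.2 = 0.3062 m³/s
w_4 = (4.9 − 3.3)/2 = 0.8 m; q_4 = 0.48 × 0.57 × 0.8 = 0.2189 m³/s
w_5 = (7.4 − 4.1)/2 = 1.65 m; q_5 = 0.49 × 0.77 × 1.65 = 0.6225 m³/s
w_6 = (8.7 − 4.9)/2 = 1.9 m; q_6 = 0.44 × 0.51 × 1.9 = 0.4264 m³/s
w_7 = (9.6 − 7.4)/2 = 1.1 m; q_7 = 0.45 × 0.41 × 1.1 = 0.2030 m³/s
w_8 = (9.6 − 8.7)/2 = 0.45 m; q_8 = 0.36 × 0.23 × 0.45 = 0.03726 m³/s
Q = Σ qᵢ = 1.968 m³/s

1.97 m³/s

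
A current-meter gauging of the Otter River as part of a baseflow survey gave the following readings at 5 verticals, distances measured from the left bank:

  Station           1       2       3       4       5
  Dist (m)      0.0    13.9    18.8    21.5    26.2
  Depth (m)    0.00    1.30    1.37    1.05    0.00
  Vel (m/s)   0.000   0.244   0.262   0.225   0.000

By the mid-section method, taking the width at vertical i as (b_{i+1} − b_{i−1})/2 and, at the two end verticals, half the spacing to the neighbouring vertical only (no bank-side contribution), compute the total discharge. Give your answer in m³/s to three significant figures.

w_2 = (18.8 − 0.0)/2 = 9.4 m; q_2 = 0.244 × 1.30 × 9.4 = 2.982 m³/s
w_3 = (21.5 − 13.9)/2 = 3.8 m; q_3 = 0.262 × 1.37 × 3.8 = 1.364 m³/s
w_4 = (26.2 − 18.8)/2 = 3.7 m; q_4 = 0.225 × 1.05 × 3.7 = 0.8741 m³/s
Stations 1, 5 contribute zero (depth or velocity is 0).
Q = Σ qᵢ = 5.220 m³/s

5.22 m³/s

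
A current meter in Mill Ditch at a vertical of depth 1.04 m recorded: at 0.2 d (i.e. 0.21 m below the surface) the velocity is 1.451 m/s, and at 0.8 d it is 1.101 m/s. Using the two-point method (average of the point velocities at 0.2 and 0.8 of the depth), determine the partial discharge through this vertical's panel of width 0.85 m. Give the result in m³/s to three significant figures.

1.13 m³/s

v̄ = (1.451 + 1.101) / 2 = 1.276 m/s
q = v̄ × d × w = 1.276 × 1.04 × 0.85 = 1.128 m³/s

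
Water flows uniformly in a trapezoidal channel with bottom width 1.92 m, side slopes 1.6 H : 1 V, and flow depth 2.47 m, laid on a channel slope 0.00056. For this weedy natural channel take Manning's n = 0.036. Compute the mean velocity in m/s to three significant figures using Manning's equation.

A = (b + z·y)·y = (1.92 + 1.6×2.47)×2.47 = 14.50 m²
P = b + 2y√(1+z²) = 1.92 + 2×2.47×√(1+1.6²) = 11.24 m
R = A/P = 14.50/11.24 = 1.290 m
Q = (1/n)·A·R^(2/3)·S^(1/2) = (1/0.036) × 14.50 × 1.290^(2/3) × 0.00056^(1/2) = 11.30 m³/s
V = Q/A = 11.30/14.50 = 0.7791 m/s

0.779 m/s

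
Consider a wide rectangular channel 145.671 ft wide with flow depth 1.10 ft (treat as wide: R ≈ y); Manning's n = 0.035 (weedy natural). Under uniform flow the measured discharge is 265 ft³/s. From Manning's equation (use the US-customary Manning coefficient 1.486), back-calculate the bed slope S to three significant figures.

0.00134

A = b·y = 145.671 × 1.10 = 160.2 ft²
Wide channel: R ≈ y = 1.10 ft
S = (Q·n / (1.486·A·R^(2/3)))² = (265×0.035 / (1.486×160.2×1.066))² = 0.001336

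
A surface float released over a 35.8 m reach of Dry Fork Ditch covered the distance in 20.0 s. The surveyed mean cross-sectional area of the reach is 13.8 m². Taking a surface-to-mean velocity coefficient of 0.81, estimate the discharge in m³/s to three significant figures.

20.0 m³/s

v_surface = L / t̄ = 35.8 / 20 = 1.790 m/s
v_mean = 0.81 × 1.790 = 1.450 m/s
Q = A × v_mean = 13.8 × 1.450 = 20.01 m³/s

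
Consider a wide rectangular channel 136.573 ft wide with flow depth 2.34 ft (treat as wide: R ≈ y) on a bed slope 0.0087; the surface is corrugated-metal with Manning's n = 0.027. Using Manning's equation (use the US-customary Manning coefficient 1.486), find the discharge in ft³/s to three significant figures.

A = b·y = 136.573 × 2.34 = 319.6 ft²
Wide channel: R ≈ y = 2.34 ft
Q = (1.486/n)·A·R^(2/3)·S^(1/2) = (1.486/0.027) × 319.6 × 2.340^(2/3) × 0.0087^(1/2) = 2892 ft³/s

2890 ft³/s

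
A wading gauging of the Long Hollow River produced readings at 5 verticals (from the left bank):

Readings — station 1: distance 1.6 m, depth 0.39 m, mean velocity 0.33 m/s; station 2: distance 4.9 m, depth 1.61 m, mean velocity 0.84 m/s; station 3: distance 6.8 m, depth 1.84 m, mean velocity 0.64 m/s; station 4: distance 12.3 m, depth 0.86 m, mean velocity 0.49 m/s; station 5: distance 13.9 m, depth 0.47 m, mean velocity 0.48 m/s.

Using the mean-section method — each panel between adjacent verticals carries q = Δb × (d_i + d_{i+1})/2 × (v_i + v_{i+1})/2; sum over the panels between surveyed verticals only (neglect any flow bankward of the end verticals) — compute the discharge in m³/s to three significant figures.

9.07 m³/s

Panel 1-2: Δb = 3.3 m, d̄ = (0.39+1.61)/2 = 1, v̄ = (0.33+0.84)/2 = 0.585 → q = 3.3×1×0.585 = 1.931 m³/s
Panel 2-3: Δb = 1.9 m, d̄ = (1.61+1.84)/2 = 1.725, v̄ = (0.84+0.64)/2 = 0.74 → q = 1.9×1.725×0.74 = 2.425 m³/s
Panel 3-4: Δb = 5.5 m, d̄ = (1.84+0.86)/2 = 1.35, v̄ = (0.64+0.49)/2 = 0.565 → q = 5.5×1.35×0.565 = 4.195 m³/s
Panel 4-5: Δb = 1.6 m, d̄ = (0.86+0.47)/2 = 0.665, v̄ = (0.49+0.48)/2 = 0.485 → q = 1.6×0.665×0.485 = 0.5160 m³/s
Q = Σ q = 9.067 m³/s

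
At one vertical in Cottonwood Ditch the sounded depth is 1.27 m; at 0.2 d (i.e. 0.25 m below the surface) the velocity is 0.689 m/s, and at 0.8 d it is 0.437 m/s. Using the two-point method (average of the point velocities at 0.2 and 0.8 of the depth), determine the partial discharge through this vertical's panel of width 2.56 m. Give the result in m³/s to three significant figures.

1.83 m³/s

v̄ = (0.689 + 0.437) / 2 = 0.5630 m/s
q = v̄ × d × w = 0.5630 × 1.27 × 2.56 = 1.830 m³/s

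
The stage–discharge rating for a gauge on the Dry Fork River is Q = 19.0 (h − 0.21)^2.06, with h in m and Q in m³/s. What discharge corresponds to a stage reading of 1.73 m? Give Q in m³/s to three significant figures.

Q = 19.0 × (1.73 − 0.21)^2.06 = 19.0 × 1.52^2.06 = 45.01 m³/s

45.0 m³/s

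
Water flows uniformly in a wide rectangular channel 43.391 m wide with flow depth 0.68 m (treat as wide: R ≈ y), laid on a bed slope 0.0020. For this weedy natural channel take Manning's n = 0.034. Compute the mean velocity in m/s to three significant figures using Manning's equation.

A = b·y = 43.391 × 0.68 = 29.51 m²
Wide channel: R ≈ y = 0.68 m
Q = (1/n)·A·R^(2/3)·S^(1/2) = (1/0.034) × 29.51 × 0.6800^(2/3) × 0.0020^(1/2) = 30.01 m³/s
V = Q/A = 30.01/29.51 = 1.017 m/s

1.02 m/s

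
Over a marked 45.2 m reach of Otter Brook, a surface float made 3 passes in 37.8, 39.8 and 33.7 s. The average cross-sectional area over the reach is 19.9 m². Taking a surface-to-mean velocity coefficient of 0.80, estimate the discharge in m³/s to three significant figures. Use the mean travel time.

t̄ = (37.8 + 39.8 + 33.7) / 3 = 37.1 s
v_surface = L / t̄ = 45.2 / 37.1 = 1.218 m/s
v_mean = 0.80 × 1.218 = 0.9747 m/s
Q = A × v_mean = 19.9 × 0.9747 = 19.40 m³/s

19.4 m³/s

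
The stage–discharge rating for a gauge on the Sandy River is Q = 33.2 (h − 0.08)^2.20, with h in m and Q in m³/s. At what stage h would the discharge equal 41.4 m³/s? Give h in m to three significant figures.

h − h₀ = (Q/C)^(1/b) = (41.4/33.2)^(1/2.20) = 1.106 m
h = 0.08 + 1.106 = 1.186 m

1.19 m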